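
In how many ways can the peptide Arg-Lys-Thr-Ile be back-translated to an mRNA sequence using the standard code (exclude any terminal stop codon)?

Arg: 6 codons.
Lys: 2 codons.
Thr: 4 codons.
Ile: 3 codons.
6 × 2 × 4 × 3 = 144.

144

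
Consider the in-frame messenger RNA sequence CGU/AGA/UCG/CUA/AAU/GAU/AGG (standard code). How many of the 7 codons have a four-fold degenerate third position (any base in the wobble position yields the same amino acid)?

Codon 1 CGU (Arg): third position 4-fold.
Codon 2 AGA (Arg): third position 2-fold.
Codon 3 UCG (Ser): third position 4-fold.
Codon 4 CUA (Leu): third position 4-fold.
Codon 5 AAU (Asn): third position 2-fold.
Codon 6 GAU (Asp): third position 2-fold.
Codon 7 AGG (Arg): third position 2-fold.
Four-fold degenerate third positions: 3.

3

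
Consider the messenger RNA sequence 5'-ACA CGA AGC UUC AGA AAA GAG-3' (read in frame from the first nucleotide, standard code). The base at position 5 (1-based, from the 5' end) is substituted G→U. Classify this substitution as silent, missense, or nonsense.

missense

Position 5 falls in codon 2: CGA → Arg.
After the substitution the codon is CUA → Leu.
Arg ≠ Leu, so this is a missense mutation.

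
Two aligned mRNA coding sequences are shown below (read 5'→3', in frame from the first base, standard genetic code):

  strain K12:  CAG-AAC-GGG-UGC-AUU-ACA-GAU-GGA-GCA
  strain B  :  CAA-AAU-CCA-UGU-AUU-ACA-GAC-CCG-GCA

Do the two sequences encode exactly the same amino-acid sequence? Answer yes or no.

no

Codon 1: CAG Gln / CAA Gln — synonymous.
Codon 2: AAC Asn / AAU Asn — synonymous.
Codon 3: GGG Gly / CCA Pro — nonsynonymous.
Codon 4: UGC Cys / UGU Cys — synonymous.
Codon 5: AUU Ile / AUU Ile — identical.
Codon 6: ACA Thr / ACA Thr — identical.
Codon 7: GAU Asp / GAC Asp — synonymous.
Codon 8: GGA Gly / CCG Pro — nonsynonymous.
Codon 9: GCA Ala / GCA Ala — identical.
Nonsynonymous differences: 2 → different protein.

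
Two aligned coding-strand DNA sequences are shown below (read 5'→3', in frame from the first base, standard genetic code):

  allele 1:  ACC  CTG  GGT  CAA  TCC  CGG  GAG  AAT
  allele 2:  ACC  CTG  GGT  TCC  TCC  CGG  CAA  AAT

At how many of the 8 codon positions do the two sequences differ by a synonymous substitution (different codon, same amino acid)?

0

Codon 1: ACC Thr / ACC Thr — identical.
Codon 2: CTG Leu / CTG Leu — identical.
Codon 3: GGT Gly / GGT Gly — identical.
Codon 4: CAA Gln / TCC Ser — nonsynonymous.
Codon 5: TCC Ser / TCC Ser — identical.
Codon 6: CGG Arg / CGG Arg — identical.
Codon 7: GAG Glu / CAA Gln — nonsynonymous.
Codon 8: AAT Asn / AAT Asn — identical.
Synonymous differences: 0.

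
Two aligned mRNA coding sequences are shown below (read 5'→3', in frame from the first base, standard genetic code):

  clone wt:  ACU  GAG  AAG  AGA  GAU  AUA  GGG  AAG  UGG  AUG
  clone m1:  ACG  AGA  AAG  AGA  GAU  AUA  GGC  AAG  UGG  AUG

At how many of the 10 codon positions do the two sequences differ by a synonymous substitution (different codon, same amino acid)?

Codon 1: ACU Thr / ACG Thr — synonymous.
Codon 2: GAG Glu / AGA Arg — nonsynonymous.
Codon 3: AAG Lys / AAG Lys — identical.
Codon 4: AGA Arg / AGA Arg — identical.
Codon 5: GAU Asp / GAU Asp — identical.
Codon 6: AUA Ile / AUA Ile — identical.
Codon 7: GGG Gly / GGC Gly — synonymous.
Codon 8: AAG Lys / AAG Lys — identical.
Codon 9: UGG Trp / UGG Trp — identical.
Codon 10: AUG Met / AUG Met — identical.
Synonymous differences: 2.

2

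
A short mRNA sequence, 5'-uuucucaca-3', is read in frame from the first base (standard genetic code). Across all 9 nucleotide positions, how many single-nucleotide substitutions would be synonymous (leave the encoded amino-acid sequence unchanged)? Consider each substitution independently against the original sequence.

Codon 1 (UUU, Phe): 1 synonymous substitution.
Codon 2 (CUC, Leu): 3 synonymous substitutions.
Codon 3 (ACA, Thr): 3 synonymous substitutions.
Total: 1 + 3 + 3 = 7.

7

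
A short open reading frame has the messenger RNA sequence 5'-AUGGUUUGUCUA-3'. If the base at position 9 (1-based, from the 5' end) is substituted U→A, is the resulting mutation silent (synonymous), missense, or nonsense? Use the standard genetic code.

Position 9 falls in codon 3: UGU → Cys.
After the substitution the codon is UGA → Stop.
The new codon is a stop codon, so this is a nonsense mutation.

nonsense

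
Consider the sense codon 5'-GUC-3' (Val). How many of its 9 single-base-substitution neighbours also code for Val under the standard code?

3

Position 1: none → 0 synonymous.
Position 2: none → 0 synonymous.
Position 3: GUU, GUA, GUG → 3 synonymous.
Total: 0 + 0 + 3 = 3.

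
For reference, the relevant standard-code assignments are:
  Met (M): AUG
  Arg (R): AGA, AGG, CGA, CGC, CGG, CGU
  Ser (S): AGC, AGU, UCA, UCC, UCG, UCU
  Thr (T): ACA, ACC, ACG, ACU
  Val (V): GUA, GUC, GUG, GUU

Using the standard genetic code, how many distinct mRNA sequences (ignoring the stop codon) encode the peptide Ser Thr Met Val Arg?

Ser: 6 codons.
Thr: 4 codons.
Met: 1 codon.
Val: 4 codons.
Arg: 6 codons.
6 × 4 × 1 × 4 × 6 = 576.

576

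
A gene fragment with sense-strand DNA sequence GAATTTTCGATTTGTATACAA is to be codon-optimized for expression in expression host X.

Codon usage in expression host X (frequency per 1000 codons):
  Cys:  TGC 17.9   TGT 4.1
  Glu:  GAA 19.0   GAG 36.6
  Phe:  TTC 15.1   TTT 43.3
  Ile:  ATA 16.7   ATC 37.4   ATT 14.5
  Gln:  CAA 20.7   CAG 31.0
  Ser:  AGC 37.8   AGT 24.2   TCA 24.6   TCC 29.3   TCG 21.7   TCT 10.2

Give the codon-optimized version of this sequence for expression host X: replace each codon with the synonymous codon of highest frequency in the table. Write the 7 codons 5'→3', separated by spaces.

Codon 1 (Glu): best is GAG at 36.6.
Codon 2 (Phe): best is TTT at 43.3.
Codon 3 (Ser): best is AGC at 37.8.
Codon 4 (Ile): best is ATC at 37.4.
Codon 5 (Cys): best is TGC at 17.9.
Codon 6 (Ile): best is ATC at 37.4.
Codon 7 (Gln): best is CAG at 31.0.

GAG TTT AGC ATC TGC ATC CAG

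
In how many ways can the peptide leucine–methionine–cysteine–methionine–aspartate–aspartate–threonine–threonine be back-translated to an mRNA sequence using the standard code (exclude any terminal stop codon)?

768

Leu: 6 codons.
Met: 1 codon.
Cys: 2 codons.
Met: 1 codon.
Asp: 2 codons.
Asp: 2 codons.
Thr: 4 codons.
Thr: 4 codons.
6 × 1 × 2 × 1 × 2 × 2 × 4 × 4 = 768.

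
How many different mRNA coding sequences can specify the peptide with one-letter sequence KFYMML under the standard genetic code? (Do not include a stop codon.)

48

Lys: 2 codons.
Phe: 2 codons.
Tyr: 2 codons.
Met: 1 codon.
Met: 1 codon.
Leu: 6 codons.
2 × 2 × 2 × 1 × 1 × 6 = 48.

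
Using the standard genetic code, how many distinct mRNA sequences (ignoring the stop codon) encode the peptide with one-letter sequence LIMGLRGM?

10368

Leu: 6 codons.
Ile: 3 codons.
Met: 1 codon.
Gly: 4 codons.
Leu: 6 codons.
Arg: 6 codons.
Gly: 4 codons.
Met: 1 codon.
6 × 3 × 1 × 4 × 6 × 6 × 4 × 1 = 10368.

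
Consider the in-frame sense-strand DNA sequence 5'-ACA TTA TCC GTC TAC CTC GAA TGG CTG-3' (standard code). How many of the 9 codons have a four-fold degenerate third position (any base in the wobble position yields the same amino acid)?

5

Codon 1 ACA (Thr): third position 4-fold.
Codon 2 TTA (Leu): third position 2-fold.
Codon 3 TCC (Ser): third position 4-fold.
Codon 4 GTC (Val): third position 4-fold.
Codon 5 TAC (Tyr): third position 2-fold.
Codon 6 CTC (Leu): third position 4-fold.
Codon 7 GAA (Glu): third position 2-fold.
Codon 8 TGG (Trp): third position 1-fold.
Codon 9 CTG (Leu): third position 4-fold.
Four-fold degenerate third positions: 5.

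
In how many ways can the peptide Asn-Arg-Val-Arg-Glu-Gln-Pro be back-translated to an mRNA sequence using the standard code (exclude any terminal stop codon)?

4608

Asn: 2 codons.
Arg: 6 codons.
Val: 4 codons.
Arg: 6 codons.
Glu: 2 codons.
Gln: 2 codons.
Pro: 4 codons.
2 × 6 × 4 × 6 × 2 × 2 × 4 = 4608.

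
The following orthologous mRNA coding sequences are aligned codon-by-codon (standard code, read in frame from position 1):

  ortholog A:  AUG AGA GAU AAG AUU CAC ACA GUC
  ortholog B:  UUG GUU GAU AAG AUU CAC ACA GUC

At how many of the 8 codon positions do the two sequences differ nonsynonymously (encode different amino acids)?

Codon 1: AUG Met / UUG Leu — nonsynonymous.
Codon 2: AGA Arg / GUU Val — nonsynonymous.
Codon 3: GAU Asp / GAU Asp — identical.
Codon 4: AAG Lys / AAG Lys — identical.
Codon 5: AUU Ile / AUU Ile — identical.
Codon 6: CAC His / CAC His — identical.
Codon 7: ACA Thr / ACA Thr — identical.
Codon 8: GUC Val / GUC Val — identical.
Nonsynonymous differences: 2.

2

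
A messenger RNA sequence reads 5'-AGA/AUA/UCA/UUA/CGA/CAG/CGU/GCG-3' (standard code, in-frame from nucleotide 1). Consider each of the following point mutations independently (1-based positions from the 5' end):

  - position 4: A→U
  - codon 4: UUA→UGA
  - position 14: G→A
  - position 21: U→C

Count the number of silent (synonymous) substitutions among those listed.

1

Codon 2: AUA (Ile) → UUA (Leu) — missense.
Codon 4: UUA (Leu) → UGA (Stop) — nonsense.
Codon 5: CGA (Arg) → CAA (Gln) — missense.
Codon 7: CGU (Arg) → CGC (Arg) — synonymous.
Synonymous: 1 of 4.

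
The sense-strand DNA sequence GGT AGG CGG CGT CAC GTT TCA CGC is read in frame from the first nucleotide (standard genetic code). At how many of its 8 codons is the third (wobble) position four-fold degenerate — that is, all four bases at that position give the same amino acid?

Codon 1 GGT (Gly): third position 4-fold.
Codon 2 AGG (Arg): third position 2-fold.
Codon 3 CGG (Arg): third position 4-fold.
Codon 4 CGT (Arg): third position 4-fold.
Codon 5 CAC (His): third position 2-fold.
Codon 6 GTT (Val): third position 4-fold.
Codon 7 TCA (Ser): third position 4-fold.
Codon 8 CGC (Arg): third position 4-fold.
Four-fold degenerate third positions: 6.

6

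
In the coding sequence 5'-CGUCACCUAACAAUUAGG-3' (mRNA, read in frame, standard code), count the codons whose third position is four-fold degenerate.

Codon 1 CGU (Arg): third position 4-fold.
Codon 2 CAC (His): third position 2-fold.
Codon 3 CUA (Leu): third position 4-fold.
Codon 4 ACA (Thr): third position 4-fold.
Codon 5 AUU (Ile): third position 3-fold.
Codon 6 AGG (Arg): third position 2-fold.
Four-fold degenerate third positions: 3.

3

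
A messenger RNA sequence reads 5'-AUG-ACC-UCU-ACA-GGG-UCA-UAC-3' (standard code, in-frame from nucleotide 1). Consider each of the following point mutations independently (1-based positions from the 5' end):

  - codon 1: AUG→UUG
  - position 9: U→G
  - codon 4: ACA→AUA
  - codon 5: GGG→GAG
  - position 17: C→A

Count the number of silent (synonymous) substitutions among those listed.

1

Codon 1: AUG (Met) → UUG (Leu) — missense.
Codon 3: UCU (Ser) → UCG (Ser) — synonymous.
Codon 4: ACA (Thr) → AUA (Ile) — missense.
Codon 5: GGG (Gly) → GAG (Glu) — missense.
Codon 6: UCA (Ser) → UAA (Stop) — nonsense.
Synonymous: 1 of 5.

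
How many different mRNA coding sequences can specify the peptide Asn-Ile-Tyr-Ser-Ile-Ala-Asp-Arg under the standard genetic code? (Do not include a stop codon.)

10368

Asn: 2 codons.
Ile: 3 codons.
Tyr: 2 codons.
Ser: 6 codons.
Ile: 3 codons.
Ala: 4 codons.
Asp: 2 codons.
Arg: 6 codons.
2 × 3 × 2 × 6 × 3 × 4 × 2 × 6 = 10368.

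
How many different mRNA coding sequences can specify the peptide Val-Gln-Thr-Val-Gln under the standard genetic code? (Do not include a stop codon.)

Val: 4 codons.
Gln: 2 codons.
Thr: 4 codons.
Val: 4 codons.
Gln: 2 codons.
4 × 2 × 4 × 4 × 2 = 256.

256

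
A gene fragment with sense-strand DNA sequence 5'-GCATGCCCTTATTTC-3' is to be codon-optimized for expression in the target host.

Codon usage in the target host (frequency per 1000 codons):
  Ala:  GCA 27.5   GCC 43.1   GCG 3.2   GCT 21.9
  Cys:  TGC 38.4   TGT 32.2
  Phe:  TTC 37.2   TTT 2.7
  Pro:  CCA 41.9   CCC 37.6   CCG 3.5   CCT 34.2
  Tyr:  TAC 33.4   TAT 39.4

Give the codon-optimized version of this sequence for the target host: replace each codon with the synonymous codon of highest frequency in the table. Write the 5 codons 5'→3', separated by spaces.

GCC TGC CCA TAT TTC

Codon 1 (Ala): best is GCC at 43.1.
Codon 2 (Cys): best is TGC at 38.4.
Codon 3 (Pro): best is CCA at 41.9.
Codon 4 (Tyr): best is TAT at 39.4.
Codon 5 (Phe): best is TTC at 37.2.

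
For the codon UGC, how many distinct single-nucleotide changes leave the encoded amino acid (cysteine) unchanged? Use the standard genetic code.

1

Position 1: none → 0 synonymous.
Position 2: none → 0 synonymous.
Position 3: UGU → 1 synonymous.
Total: 0 + 0 + 1 = 1.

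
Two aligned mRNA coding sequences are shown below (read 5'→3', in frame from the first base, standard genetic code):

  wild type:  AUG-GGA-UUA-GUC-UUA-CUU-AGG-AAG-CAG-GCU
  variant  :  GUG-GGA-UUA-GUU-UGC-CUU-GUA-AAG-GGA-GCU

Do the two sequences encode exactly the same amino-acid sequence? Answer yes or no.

Codon 1: AUG Met / GUG Val — nonsynonymous.
Codon 2: GGA Gly / GGA Gly — identical.
Codon 3: UUA Leu / UUA Leu — identical.
Codon 4: GUC Val / GUU Val — synonymous.
Codon 5: UUA Leu / UGC Cys — nonsynonymous.
Codon 6: CUU Leu / CUU Leu — identical.
Codon 7: AGG Arg / GUA Val — nonsynonymous.
Codon 8: AAG Lys / AAG Lys — identical.
Codon 9: CAG Gln / GGA Gly — nonsynonymous.
Codon 10: GCU Ala / GCU Ala — identical.
Nonsynonymous differences: 4 → different protein.

no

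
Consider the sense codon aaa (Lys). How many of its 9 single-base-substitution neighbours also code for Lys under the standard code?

Position 1: none → 0 synonymous.
Position 2: none → 0 synonymous.
Position 3: AAG → 1 synonymous.
Total: 0 + 0 + 1 = 1.

1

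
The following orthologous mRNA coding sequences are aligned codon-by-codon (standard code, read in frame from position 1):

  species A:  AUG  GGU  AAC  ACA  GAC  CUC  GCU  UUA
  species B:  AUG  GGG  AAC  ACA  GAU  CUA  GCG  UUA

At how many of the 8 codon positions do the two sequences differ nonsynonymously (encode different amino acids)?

Codon 1: AUG Met / AUG Met — identical.
Codon 2: GGU Gly / GGG Gly — synonymous.
Codon 3: AAC Asn / AAC Asn — identical.
Codon 4: ACA Thr / ACA Thr — identical.
Codon 5: GAC Asp / GAU Asp — synonymous.
Codon 6: CUC Leu / CUA Leu — synonymous.
Codon 7: GCU Ala / GCG Ala — synonymous.
Codon 8: UUA Leu / UUA Leu — identical.
Nonsynonymous differences: 0.

0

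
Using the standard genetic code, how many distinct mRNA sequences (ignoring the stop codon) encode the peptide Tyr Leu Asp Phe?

Tyr: 2 codons.
Leu: 6 codons.
Asp: 2 codons.
Phe: 2 codons.
2 × 6 × 2 × 2 = 48.

48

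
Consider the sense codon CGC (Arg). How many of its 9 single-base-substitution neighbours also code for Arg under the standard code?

3

Position 1: none → 0 synonymous.
Position 2: none → 0 synonymous.
Position 3: CGU, CGA, CGG → 3 synonymous.
Total: 0 + 0 + 3 = 3.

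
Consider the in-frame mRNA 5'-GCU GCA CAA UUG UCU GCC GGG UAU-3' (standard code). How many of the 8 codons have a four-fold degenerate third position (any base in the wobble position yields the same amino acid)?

Codon 1 GCU (Ala): third position 4-fold.
Codon 2 GCA (Ala): third position 4-fold.
Codon 3 CAA (Gln): third position 2-fold.
Codon 4 UUG (Leu): third position 2-fold.
Codon 5 UCU (Ser): third position 4-fold.
Codon 6 GCC (Ala): third position 4-fold.
Codon 7 GGG (Gly): third position 4-fold.
Codon 8 UAU (Tyr): third position 2-fold.
Four-fold degenerate third positions: 5.

5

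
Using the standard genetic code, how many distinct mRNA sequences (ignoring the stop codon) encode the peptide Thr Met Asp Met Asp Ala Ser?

384

Thr: 4 codons.
Met: 1 codon.
Asp: 2 codons.
Met: 1 codon.
Asp: 2 codons.
Ala: 4 codons.
Ser: 6 codons.
4 × 1 × 2 × 1 × 2 × 4 × 6 = 384.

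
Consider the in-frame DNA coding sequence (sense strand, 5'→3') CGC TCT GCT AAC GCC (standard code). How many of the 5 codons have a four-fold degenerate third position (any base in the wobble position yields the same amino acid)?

4

Codon 1 CGC (Arg): third position 4-fold.
Codon 2 TCT (Ser): third position 4-fold.
Codon 3 GCT (Ala): third position 4-fold.
Codon 4 AAC (Asn): third position 2-fold.
Codon 5 GCC (Ala): third position 4-fold.
Four-fold degenerate third positions: 4.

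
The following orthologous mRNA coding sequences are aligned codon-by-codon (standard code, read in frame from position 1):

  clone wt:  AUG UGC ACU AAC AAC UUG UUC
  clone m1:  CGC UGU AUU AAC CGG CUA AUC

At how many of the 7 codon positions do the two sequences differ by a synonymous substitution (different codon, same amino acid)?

Codon 1: AUG Met / CGC Arg — nonsynonymous.
Codon 2: UGC Cys / UGU Cys — synonymous.
Codon 3: ACU Thr / AUU Ile — nonsynonymous.
Codon 4: AAC Asn / AAC Asn — identical.
Codon 5: AAC Asn / CGG Arg — nonsynonymous.
Codon 6: UUG Leu / CUA Leu — synonymous.
Codon 7: UUC Phe / AUC Ile — nonsynonymous.
Synonymous differences: 2.

2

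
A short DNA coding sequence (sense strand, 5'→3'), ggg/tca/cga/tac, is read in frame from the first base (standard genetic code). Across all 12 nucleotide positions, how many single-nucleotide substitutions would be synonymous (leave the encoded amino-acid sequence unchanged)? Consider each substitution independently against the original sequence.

Codon 1 (GGG, Gly): 3 synonymous substitutions.
Codon 2 (TCA, Ser): 3 synonymous substitutions.
Codon 3 (CGA, Arg): 4 synonymous substitutions.
Codon 4 (TAC, Tyr): 1 synonymous substitution.
Total: 3 + 3 + 4 + 1 = 11.

11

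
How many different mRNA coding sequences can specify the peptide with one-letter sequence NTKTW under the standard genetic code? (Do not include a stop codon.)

64

Asn: 2 codons.
Thr: 4 codons.
Lys: 2 codons.
Thr: 4 codons.
Trp: 1 codon.
2 × 4 × 2 × 4 × 1 = 64.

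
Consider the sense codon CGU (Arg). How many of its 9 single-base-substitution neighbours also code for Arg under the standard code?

Position 1: none → 0 synonymous.
Position 2: none → 0 synonymous.
Position 3: CGC, CGA, CGG → 3 synonymous.
Total: 0 + 0 + 3 = 3.

3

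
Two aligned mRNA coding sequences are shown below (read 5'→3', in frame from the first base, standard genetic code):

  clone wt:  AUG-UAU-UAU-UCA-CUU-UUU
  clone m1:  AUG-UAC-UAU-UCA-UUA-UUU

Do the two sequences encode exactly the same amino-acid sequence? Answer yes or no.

Codon 1: AUG Met / AUG Met — identical.
Codon 2: UAU Tyr / UAC Tyr — synonymous.
Codon 3: UAU Tyr / UAU Tyr — identical.
Codon 4: UCA Ser / UCA Ser — identical.
Codon 5: CUU Leu / UUA Leu — synonymous.
Codon 6: UUU Phe / UUU Phe — identical.
Nonsynonymous differences: 0 → same protein.

yes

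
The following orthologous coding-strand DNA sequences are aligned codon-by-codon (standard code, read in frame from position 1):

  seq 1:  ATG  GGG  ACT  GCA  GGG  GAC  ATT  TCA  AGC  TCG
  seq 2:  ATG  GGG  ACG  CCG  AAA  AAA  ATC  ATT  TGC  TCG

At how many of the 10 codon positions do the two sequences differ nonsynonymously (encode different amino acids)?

Codon 1: ATG Met / ATG Met — identical.
Codon 2: GGG Gly / GGG Gly — identical.
Codon 3: ACT Thr / ACG Thr — synonymous.
Codon 4: GCA Ala / CCG Pro — nonsynonymous.
Codon 5: GGG Gly / AAA Lys — nonsynonymous.
Codon 6: GAC Asp / AAA Lys — nonsynonymous.
Codon 7: ATT Ile / ATC Ile — synonymous.
Codon 8: TCA Ser / ATT Ile — nonsynonymous.
Codon 9: AGC Ser / TGC Cys — nonsynonymous.
Codon 10: TCG Ser / TCG Ser — identical.
Nonsynonymous differences: 5.

5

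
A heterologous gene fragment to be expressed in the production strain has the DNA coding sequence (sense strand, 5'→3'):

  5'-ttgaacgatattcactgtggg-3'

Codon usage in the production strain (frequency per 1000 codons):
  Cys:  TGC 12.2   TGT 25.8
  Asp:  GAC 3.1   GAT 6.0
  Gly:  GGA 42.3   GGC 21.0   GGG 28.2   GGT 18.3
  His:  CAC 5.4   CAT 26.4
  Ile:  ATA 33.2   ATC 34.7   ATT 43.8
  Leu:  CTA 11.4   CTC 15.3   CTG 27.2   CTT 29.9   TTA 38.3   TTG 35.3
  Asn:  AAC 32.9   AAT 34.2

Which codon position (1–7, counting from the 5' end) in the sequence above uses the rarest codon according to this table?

Codon 1 TTG (Leu): 35.3 per 1000.
Codon 2 AAC (Asn): 32.9 per 1000.
Codon 3 GAT (Asp): 6.0 per 1000.
Codon 4 ATT (Ile): 43.8 per 1000.
Codon 5 CAC (His): 5.4 per 1000.
Codon 6 TGT (Cys): 25.8 per 1000.
Codon 7 GGG (Gly): 28.2 per 1000.
Lowest frequency is 5.4 at codon 5.

5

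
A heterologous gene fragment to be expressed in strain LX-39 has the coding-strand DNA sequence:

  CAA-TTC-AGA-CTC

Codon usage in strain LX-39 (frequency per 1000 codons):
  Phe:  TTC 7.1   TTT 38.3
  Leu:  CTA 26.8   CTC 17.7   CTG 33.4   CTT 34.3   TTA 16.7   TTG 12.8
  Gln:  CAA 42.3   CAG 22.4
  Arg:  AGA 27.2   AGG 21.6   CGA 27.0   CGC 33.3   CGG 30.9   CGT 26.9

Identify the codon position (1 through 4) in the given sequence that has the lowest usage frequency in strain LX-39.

2

Codon 1 CAA (Gln): 42.3 per 1000.
Codon 2 TTC (Phe): 7.1 per 1000.
Codon 3 AGA (Arg): 27.2 per 1000.
Codon 4 CTC (Leu): 17.7 per 1000.
Lowest frequency is 7.1 at codon 2.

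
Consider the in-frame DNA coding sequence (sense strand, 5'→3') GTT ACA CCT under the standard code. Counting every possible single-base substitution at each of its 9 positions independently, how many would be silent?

Codon 1 (GTT, Val): 3 synonymous substitutions.
Codon 2 (ACA, Thr): 3 synonymous substitutions.
Codon 3 (CCT, Pro): 3 synonymous substitutions.
Total: 3 + 3 + 3 = 9.

9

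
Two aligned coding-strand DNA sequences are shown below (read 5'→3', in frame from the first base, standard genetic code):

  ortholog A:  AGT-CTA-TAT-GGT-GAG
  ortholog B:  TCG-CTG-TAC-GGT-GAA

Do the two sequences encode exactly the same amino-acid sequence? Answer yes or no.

yes

Codon 1: AGT Ser / TCG Ser — synonymous.
Codon 2: CTA Leu / CTG Leu — synonymous.
Codon 3: TAT Tyr / TAC Tyr — synonymous.
Codon 4: GGT Gly / GGT Gly — identical.
Codon 5: GAG Glu / GAA Glu — synonymous.
Nonsynonymous differences: 0 → same protein.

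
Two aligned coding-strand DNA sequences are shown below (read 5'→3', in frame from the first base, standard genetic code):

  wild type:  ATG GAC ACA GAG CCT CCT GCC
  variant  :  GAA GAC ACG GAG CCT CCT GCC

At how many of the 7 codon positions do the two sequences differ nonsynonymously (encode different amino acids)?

Codon 1: ATG Met / GAA Glu — nonsynonymous.
Codon 2: GAC Asp / GAC Asp — identical.
Codon 3: ACA Thr / ACG Thr — synonymous.
Codon 4: GAG Glu / GAG Glu — identical.
Codon 5: CCT Pro / CCT Pro — identical.
Codon 6: CCT Pro / CCT Pro — identical.
Codon 7: GCC Ala / GCC Ala — identical.
Nonsynonymous differences: 1.

1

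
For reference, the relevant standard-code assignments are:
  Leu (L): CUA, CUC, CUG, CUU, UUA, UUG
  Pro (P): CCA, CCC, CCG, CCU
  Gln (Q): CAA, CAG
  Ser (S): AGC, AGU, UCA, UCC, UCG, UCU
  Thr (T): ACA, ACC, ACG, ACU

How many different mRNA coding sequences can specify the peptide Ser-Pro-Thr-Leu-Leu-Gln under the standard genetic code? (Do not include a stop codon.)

Ser: 6 codons.
Pro: 4 codons.
Thr: 4 codons.
Leu: 6 codons.
Leu: 6 codons.
Gln: 2 codons.
6 × 4 × 4 × 6 × 6 × 2 = 6912.

6912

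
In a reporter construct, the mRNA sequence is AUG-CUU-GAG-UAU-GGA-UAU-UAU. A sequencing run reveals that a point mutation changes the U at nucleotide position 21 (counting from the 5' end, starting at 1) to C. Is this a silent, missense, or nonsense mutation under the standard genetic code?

silent

Position 21 falls in codon 7: UAU → Tyr.
After the substitution the codon is UAC → Tyr.
Both encode Tyr, so the change is synonymous.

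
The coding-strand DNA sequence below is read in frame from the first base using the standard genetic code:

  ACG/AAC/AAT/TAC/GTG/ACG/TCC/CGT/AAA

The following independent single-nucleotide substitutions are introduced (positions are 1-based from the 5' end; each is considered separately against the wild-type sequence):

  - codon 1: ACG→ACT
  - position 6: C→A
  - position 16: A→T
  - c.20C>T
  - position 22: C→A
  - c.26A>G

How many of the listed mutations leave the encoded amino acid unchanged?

1

Codon 1: ACG (Thr) → ACT (Thr) — synonymous.
Codon 2: AAC (Asn) → AAA (Lys) — missense.
Codon 6: ACG (Thr) → TCG (Ser) — missense.
Codon 7: TCC (Ser) → TTC (Phe) — missense.
Codon 8: CGT (Arg) → AGT (Ser) — missense.
Codon 9: AAA (Lys) → AGA (Arg) — missense.
Synonymous: 1 of 6.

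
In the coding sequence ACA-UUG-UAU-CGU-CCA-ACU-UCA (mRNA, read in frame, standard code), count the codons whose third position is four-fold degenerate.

5

Codon 1 ACA (Thr): third position 4-fold.
Codon 2 UUG (Leu): third position 2-fold.
Codon 3 UAU (Tyr): third position 2-fold.
Codon 4 CGU (Arg): third position 4-fold.
Codon 5 CCA (Pro): third position 4-fold.
Codon 6 ACU (Thr): third position 4-fold.
Codon 7 UCA (Ser): third position 4-fold.
Four-fold degenerate third positions: 5.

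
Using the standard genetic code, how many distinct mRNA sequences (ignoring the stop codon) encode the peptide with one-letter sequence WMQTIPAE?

768

Trp: 1 codon.
Met: 1 codon.
Gln: 2 codons.
Thr: 4 codons.
Ile: 3 codons.
Pro: 4 codons.
Ala: 4 codons.
Glu: 2 codons.
1 × 1 × 2 × 4 × 3 × 4 × 4 × 2 = 768.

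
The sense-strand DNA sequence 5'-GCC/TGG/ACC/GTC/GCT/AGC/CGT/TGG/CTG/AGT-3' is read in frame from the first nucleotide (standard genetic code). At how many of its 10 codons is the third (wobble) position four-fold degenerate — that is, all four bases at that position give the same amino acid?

6

Codon 1 GCC (Ala): third position 4-fold.
Codon 2 TGG (Trp): third position 1-fold.
Codon 3 ACC (Thr): third position 4-fold.
Codon 4 GTC (Val): third position 4-fold.
Codon 5 GCT (Ala): third position 4-fold.
Codon 6 AGC (Ser): third position 2-fold.
Codon 7 CGT (Arg): third position 4-fold.
Codon 8 TGG (Trp): third position 1-fold.
Codon 9 CTG (Leu): third position 4-fold.
Codon 10 AGT (Ser): third position 2-fold.
Four-fold degenerate third positions: 6.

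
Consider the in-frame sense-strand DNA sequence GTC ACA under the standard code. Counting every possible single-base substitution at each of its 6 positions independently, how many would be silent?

6

Codon 1 (GTC, Val): 3 synonymous substitutions.
Codon 2 (ACA, Thr): 3 synonymous substitutions.
Total: 3 + 3 = 6.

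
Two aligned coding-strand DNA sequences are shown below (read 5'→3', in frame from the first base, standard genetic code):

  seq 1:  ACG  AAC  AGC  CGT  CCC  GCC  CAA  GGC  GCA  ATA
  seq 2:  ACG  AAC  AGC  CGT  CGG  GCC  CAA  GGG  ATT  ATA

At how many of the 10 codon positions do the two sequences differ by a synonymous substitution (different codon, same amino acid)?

1

Codon 1: ACG Thr / ACG Thr — identical.
Codon 2: AAC Asn / AAC Asn — identical.
Codon 3: AGC Ser / AGC Ser — identical.
Codon 4: CGT Arg / CGT Arg — identical.
Codon 5: CCC Pro / CGG Arg — nonsynonymous.
Codon 6: GCC Ala / GCC Ala — identical.
Codon 7: CAA Gln / CAA Gln — identical.
Codon 8: GGC Gly / GGG Gly — synonymous.
Codon 9: GCA Ala / ATT Ile — nonsynonymous.
Codon 10: ATA Ile / ATA Ile — identical.
Synonymous differences: 1.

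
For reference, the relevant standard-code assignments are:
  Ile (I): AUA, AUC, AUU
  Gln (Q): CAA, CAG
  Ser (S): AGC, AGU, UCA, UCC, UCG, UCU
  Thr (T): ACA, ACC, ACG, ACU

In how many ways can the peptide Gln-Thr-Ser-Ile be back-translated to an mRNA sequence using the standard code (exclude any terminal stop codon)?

144

Gln: 2 codons.
Thr: 4 codons.
Ser: 6 codons.
Ile: 3 codons.
2 × 4 × 6 × 3 = 144.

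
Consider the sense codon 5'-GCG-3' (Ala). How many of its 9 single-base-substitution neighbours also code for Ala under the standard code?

3

Position 1: none → 0 synonymous.
Position 2: none → 0 synonymous.
Position 3: GCT, GCC, GCA → 3 synonymous.
Total: 0 + 0 + 3 = 3.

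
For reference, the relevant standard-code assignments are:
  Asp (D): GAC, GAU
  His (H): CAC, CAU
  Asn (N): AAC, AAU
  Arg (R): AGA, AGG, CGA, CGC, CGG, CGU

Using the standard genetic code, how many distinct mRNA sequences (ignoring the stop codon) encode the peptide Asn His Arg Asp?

48

Asn: 2 codons.
His: 2 codons.
Arg: 6 codons.
Asp: 2 codons.
2 × 2 × 6 × 2 = 48.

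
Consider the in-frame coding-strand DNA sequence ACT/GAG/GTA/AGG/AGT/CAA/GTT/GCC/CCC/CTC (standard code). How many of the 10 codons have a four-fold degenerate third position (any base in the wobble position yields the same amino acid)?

Codon 1 ACT (Thr): third position 4-fold.
Codon 2 GAG (Glu): third position 2-fold.
Codon 3 GTA (Val): third position 4-fold.
Codon 4 AGG (Arg): third position 2-fold.
Codon 5 AGT (Ser): third position 2-fold.
Codon 6 CAA (Gln): third position 2-fold.
Codon 7 GTT (Val): third position 4-fold.
Codon 8 GCC (Ala): third position 4-fold.
Codon 9 CCC (Pro): third position 4-fold.
Codon 10 CTC (Leu): third position 4-fold.
Four-fold degenerate third positions: 6.

6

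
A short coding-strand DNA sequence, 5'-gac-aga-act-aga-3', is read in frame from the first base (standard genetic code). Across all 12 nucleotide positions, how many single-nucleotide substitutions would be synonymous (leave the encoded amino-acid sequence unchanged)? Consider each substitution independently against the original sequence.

8

Codon 1 (GAC, Asp): 1 synonymous substitution.
Codon 2 (AGA, Arg): 2 synonymous substitutions.
Codon 3 (ACT, Thr): 3 synonymous substitutions.
Codon 4 (AGA, Arg): 2 synonymous substitutions.
Total: 1 + 2 + 3 + 2 = 8.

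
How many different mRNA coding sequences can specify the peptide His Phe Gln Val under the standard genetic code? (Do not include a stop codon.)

32

His: 2 codons.
Phe: 2 codons.
Gln: 2 codons.
Val: 4 codons.
2 × 2 × 2 × 4 = 32.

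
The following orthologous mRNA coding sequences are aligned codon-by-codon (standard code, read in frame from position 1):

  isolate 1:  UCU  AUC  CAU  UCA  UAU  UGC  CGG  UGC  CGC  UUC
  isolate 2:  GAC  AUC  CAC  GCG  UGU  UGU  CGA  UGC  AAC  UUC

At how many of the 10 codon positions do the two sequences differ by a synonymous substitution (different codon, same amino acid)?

Codon 1: UCU Ser / GAC Asp — nonsynonymous.
Codon 2: AUC Ile / AUC Ile — identical.
Codon 3: CAU His / CAC His — synonymous.
Codon 4: UCA Ser / GCG Ala — nonsynonymous.
Codon 5: UAU Tyr / UGU Cys — nonsynonymous.
Codon 6: UGC Cys / UGU Cys — synonymous.
Codon 7: CGG Arg / CGA Arg — synonymous.
Codon 8: UGC Cys / UGC Cys — identical.
Codon 9: CGC Arg / AAC Asn — nonsynonymous.
Codon 10: UUC Phe / UUC Phe — identical.
Synonymous differences: 3.

3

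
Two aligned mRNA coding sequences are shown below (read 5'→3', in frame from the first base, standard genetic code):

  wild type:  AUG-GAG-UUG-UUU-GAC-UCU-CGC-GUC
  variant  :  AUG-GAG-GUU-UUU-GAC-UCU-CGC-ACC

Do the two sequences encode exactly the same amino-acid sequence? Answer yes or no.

Codon 1: AUG Met / AUG Met — identical.
Codon 2: GAG Glu / GAG Glu — identical.
Codon 3: UUG Leu / GUU Val — nonsynonymous.
Codon 4: UUU Phe / UUU Phe — identical.
Codon 5: GAC Asp / GAC Asp — identical.
Codon 6: UCU Ser / UCU Ser — identical.
Codon 7: CGC Arg / CGC Arg — identical.
Codon 8: GUC Val / ACC Thr — nonsynonymous.
Nonsynonymous differences: 2 → different protein.

no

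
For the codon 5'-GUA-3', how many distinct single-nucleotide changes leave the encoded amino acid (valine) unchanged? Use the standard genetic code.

Position 1: none → 0 synonymous.
Position 2: none → 0 synonymous.
Position 3: GUU, GUC, GUG → 3 synonymous.
Total: 0 + 0 + 3 = 3.

3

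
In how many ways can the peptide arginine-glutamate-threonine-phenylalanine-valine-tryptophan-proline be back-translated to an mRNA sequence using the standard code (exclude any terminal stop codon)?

1536

Arg: 6 codons.
Glu: 2 codons.
Thr: 4 codons.
Phe: 2 codons.
Val: 4 codons.
Trp: 1 codon.
Pro: 4 codons.
6 × 2 × 4 × 2 × 4 × 1 × 4 = 1536.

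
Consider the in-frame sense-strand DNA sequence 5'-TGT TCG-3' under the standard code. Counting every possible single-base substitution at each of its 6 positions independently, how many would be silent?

4

Codon 1 (TGT, Cys): 1 synonymous substitution.
Codon 2 (TCG, Ser): 3 synonymous substitutions.
Total: 1 + 3 = 4.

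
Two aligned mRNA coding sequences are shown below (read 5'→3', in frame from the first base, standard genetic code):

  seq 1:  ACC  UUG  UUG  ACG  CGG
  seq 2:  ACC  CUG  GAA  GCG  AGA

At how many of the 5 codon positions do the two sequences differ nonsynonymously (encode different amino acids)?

2

Codon 1: ACC Thr / ACC Thr — identical.
Codon 2: UUG Leu / CUG Leu — synonymous.
Codon 3: UUG Leu / GAA Glu — nonsynonymous.
Codon 4: ACG Thr / GCG Ala — nonsynonymous.
Codon 5: CGG Arg / AGA Arg — synonymous.
Nonsynonymous differences: 2.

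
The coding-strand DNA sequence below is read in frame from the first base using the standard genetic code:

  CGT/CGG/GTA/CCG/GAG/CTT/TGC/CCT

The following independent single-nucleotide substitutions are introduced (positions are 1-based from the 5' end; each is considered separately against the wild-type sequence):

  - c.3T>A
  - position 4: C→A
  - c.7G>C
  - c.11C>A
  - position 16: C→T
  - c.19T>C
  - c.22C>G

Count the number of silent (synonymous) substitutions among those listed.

Codon 1: CGT (Arg) → CGA (Arg) — synonymous.
Codon 2: CGG (Arg) → AGG (Arg) — synonymous.
Codon 3: GTA (Val) → CTA (Leu) — missense.
Codon 4: CCG (Pro) → CAG (Gln) — missense.
Codon 6: CTT (Leu) → TTT (Phe) — missense.
Codon 7: TGC (Cys) → CGC (Arg) — missense.
Codon 8: CCT (Pro) → GCT (Ala) — missense.
Synonymous: 2 of 7.

2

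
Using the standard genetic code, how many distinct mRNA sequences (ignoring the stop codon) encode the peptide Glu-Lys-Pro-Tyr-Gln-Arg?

Glu: 2 codons.
Lys: 2 codons.
Pro: 4 codons.
Tyr: 2 codons.
Gln: 2 codons.
Arg: 6 codons.
2 × 2 × 4 × 2 × 2 × 6 = 384.

384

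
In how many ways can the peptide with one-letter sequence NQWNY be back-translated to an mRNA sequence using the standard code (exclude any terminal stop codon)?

16

Asn: 2 codons.
Gln: 2 codons.
Trp: 1 codon.
Asn: 2 codons.
Tyr: 2 codons.
2 × 2 × 1 × 2 × 2 = 16.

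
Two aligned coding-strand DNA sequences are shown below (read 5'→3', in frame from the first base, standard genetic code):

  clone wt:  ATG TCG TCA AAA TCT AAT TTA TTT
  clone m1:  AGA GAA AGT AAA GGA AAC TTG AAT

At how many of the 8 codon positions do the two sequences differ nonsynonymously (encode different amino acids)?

Codon 1: ATG Met / AGA Arg — nonsynonymous.
Codon 2: TCG Ser / GAA Glu — nonsynonymous.
Codon 3: TCA Ser / AGT Ser — synonymous.
Codon 4: AAA Lys / AAA Lys — identical.
Codon 5: TCT Ser / GGA Gly — nonsynonymous.
Codon 6: AAT Asn / AAC Asn — synonymous.
Codon 7: TTA Leu / TTG Leu — synonymous.
Codon 8: TTT Phe / AAT Asn — nonsynonymous.
Nonsynonymous differences: 4.

4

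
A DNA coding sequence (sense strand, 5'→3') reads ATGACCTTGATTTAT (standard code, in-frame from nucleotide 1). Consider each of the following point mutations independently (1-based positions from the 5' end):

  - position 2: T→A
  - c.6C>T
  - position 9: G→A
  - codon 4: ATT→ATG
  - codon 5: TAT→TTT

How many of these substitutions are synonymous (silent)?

Codon 1: ATG (Met) → AAG (Lys) — missense.
Codon 2: ACC (Thr) → ACT (Thr) — synonymous.
Codon 3: TTG (Leu) → TTA (Leu) — synonymous.
Codon 4: ATT (Ile) → ATG (Met) — missense.
Codon 5: TAT (Tyr) → TTT (Phe) — missense.
Synonymous: 2 of 5.

2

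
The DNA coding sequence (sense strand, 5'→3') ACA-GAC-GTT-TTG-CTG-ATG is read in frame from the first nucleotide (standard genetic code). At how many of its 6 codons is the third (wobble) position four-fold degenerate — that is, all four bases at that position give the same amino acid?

3

Codon 1 ACA (Thr): third position 4-fold.
Codon 2 GAC (Asp): third position 2-fold.
Codon 3 GTT (Val): third position 4-fold.
Codon 4 TTG (Leu): third position 2-fold.
Codon 5 CTG (Leu): third position 4-fold.
Codon 6 ATG (Met): third position 1-fold.
Four-fold degenerate third positions: 3.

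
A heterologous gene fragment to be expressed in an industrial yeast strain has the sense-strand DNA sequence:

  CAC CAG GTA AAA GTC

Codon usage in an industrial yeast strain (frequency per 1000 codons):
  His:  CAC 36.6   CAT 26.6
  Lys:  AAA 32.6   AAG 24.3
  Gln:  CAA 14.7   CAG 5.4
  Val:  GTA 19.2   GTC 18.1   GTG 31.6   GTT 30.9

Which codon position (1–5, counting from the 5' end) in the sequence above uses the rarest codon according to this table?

Codon 1 CAC (His): 36.6 per 1000.
Codon 2 CAG (Gln): 5.4 per 1000.
Codon 3 GTA (Val): 19.2 per 1000.
Codon 4 AAA (Lys): 32.6 per 1000.
Codon 5 GTC (Val): 18.1 per 1000.
Lowest frequency is 5.4 at codon 2.

2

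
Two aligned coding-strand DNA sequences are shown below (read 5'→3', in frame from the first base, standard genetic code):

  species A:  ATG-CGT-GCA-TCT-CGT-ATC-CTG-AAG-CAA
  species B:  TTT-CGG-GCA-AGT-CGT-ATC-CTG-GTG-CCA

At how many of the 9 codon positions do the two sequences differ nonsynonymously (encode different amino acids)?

Codon 1: ATG Met / TTT Phe — nonsynonymous.
Codon 2: CGT Arg / CGG Arg — synonymous.
Codon 3: GCA Ala / GCA Ala — identical.
Codon 4: TCT Ser / AGT Ser — synonymous.
Codon 5: CGT Arg / CGT Arg — identical.
Codon 6: ATC Ile / ATC Ile — identical.
Codon 7: CTG Leu / CTG Leu — identical.
Codon 8: AAG Lys / GTG Val — nonsynonymous.
Codon 9: CAA Gln / CCA Pro — nonsynonymous.
Nonsynonymous differences: 3.

3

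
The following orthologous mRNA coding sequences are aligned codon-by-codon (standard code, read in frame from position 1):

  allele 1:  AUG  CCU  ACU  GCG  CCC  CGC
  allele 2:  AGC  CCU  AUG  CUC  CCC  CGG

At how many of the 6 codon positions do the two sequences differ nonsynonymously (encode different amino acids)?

3

Codon 1: AUG Met / AGC Ser — nonsynonymous.
Codon 2: CCU Pro / CCU Pro — identical.
Codon 3: ACU Thr / AUG Met — nonsynonymous.
Codon 4: GCG Ala / CUC Leu — nonsynonymous.
Codon 5: CCC Pro / CCC Pro — identical.
Codon 6: CGC Arg / CGG Arg — synonymous.
Nonsynonymous differences: 3.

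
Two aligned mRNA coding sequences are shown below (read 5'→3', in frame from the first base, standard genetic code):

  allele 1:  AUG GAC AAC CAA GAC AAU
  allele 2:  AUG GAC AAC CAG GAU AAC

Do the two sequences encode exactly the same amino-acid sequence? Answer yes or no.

Codon 1: AUG Met / AUG Met — identical.
Codon 2: GAC Asp / GAC Asp — identical.
Codon 3: AAC Asn / AAC Asn — identical.
Codon 4: CAA Gln / CAG Gln — synonymous.
Codon 5: GAC Asp / GAU Asp — synonymous.
Codon 6: AAU Asn / AAC Asn — synonymous.
Nonsynonymous differences: 0 → same protein.

yes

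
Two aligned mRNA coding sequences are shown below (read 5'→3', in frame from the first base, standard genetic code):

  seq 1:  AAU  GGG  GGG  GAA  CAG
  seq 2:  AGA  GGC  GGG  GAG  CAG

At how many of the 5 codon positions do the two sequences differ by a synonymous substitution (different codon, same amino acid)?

Codon 1: AAU Asn / AGA Arg — nonsynonymous.
Codon 2: GGG Gly / GGC Gly — synonymous.
Codon 3: GGG Gly / GGG Gly — identical.
Codon 4: GAA Glu / GAG Glu — synonymous.
Codon 5: CAG Gln / CAG Gln — identical.
Synonymous differences: 2.

2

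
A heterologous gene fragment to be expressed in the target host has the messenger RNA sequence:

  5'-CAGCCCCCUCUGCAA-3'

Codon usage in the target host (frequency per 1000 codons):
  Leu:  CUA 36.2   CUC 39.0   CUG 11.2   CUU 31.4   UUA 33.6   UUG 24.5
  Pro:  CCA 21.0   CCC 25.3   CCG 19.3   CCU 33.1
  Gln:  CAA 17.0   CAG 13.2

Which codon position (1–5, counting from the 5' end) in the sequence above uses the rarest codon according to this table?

Codon 1 CAG (Gln): 13.2 per 1000.
Codon 2 CCC (Pro): 25.3 per 1000.
Codon 3 CCU (Pro): 33.1 per 1000.
Codon 4 CUG (Leu): 11.2 per 1000.
Codon 5 CAA (Gln): 17.0 per 1000.
Lowest frequency is 11.2 at codon 4.

4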